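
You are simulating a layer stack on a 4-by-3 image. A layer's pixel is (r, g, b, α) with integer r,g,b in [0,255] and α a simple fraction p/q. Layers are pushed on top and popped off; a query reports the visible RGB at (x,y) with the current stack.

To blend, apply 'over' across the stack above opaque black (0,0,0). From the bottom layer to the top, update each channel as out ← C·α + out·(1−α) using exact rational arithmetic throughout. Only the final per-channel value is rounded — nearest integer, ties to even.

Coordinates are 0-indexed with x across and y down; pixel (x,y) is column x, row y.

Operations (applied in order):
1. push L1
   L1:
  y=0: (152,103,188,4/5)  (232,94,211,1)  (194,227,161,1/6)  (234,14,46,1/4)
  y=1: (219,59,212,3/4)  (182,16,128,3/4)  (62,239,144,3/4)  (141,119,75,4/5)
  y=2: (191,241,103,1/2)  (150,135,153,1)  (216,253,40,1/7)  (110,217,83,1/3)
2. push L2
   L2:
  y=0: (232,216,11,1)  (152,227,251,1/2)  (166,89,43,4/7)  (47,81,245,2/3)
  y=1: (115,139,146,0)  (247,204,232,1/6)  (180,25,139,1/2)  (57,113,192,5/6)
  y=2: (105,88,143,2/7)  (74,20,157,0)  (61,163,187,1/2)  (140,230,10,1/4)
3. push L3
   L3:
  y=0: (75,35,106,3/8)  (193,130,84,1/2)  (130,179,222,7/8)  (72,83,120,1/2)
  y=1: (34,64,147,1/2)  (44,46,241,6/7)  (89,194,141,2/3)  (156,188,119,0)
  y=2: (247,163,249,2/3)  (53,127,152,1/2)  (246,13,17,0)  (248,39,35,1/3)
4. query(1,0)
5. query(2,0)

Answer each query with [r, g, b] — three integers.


(1,0) stack=L1,L2,L3; from [0,0,0]:
after L1 α=1: [232, 94, 211]
after L2 α=1/2: [192, 321/2, 231]
after L3 α=1/2: [385/2, 581/4, 315/2]
→ [192, 145, 158]

at x=2,y=0 over L1,L2,L3:
+L1 (α=1/6) → [97/3, 227/6, 161/6]
+L2 (α=4/7) → [761/7, 939/14, 505/14]
+L3 (α=7/8) → [7131/56, 18481/112, 22261/112]
→ [127, 165, 199]


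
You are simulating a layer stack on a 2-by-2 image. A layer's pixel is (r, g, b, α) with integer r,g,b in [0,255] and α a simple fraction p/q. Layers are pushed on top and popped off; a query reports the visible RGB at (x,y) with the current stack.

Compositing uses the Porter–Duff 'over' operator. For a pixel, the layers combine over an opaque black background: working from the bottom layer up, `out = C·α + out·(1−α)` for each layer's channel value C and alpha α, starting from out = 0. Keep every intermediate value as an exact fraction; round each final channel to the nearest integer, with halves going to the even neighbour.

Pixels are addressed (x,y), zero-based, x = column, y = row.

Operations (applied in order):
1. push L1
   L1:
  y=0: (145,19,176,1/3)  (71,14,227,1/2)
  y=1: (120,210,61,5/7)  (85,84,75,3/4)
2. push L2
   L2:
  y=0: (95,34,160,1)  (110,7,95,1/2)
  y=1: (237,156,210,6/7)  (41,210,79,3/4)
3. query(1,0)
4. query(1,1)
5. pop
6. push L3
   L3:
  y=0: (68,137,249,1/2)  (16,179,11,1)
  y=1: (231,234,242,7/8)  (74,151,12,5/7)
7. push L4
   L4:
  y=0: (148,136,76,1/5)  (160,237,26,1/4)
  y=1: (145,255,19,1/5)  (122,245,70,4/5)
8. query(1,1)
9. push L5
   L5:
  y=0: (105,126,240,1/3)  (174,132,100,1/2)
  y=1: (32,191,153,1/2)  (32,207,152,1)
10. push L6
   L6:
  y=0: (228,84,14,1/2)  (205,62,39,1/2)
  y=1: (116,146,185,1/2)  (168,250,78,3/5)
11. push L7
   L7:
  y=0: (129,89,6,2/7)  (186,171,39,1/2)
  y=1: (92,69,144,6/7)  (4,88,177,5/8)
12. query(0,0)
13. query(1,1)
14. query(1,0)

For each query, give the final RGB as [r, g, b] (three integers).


(1,0) stack=L1,L2; from [0,0,0]:
+L1 (α=1/2) → [71/2, 7, 227/2]
+L2 (α=1/2) → [291/4, 7, 417/4]
= [73, 7, 104]

query (1,1) [L1,L2] — begin 0,0,0
+L1 (α=3/4) → [255/4, 63, 225/4]
+L2 (α=3/4) → [747/16, 693/4, 1173/16]
rounded: [47, 173, 73]

at x=1,y=1 over L1,L3,L4:
L1 α=3/4: [255/4, 63, 225/4]
L3 α=5/7: [995/14, 881/7, 345/14]
L4 α=4/5: [7827/70, 7741/35, 853/14]
= [112, 221, 61]

query (0,0) [L1,L3,L4,L5,L6,L7] — begin 0,0,0
L1 α=1/3: [145/3, 19/3, 176/3]
L3 α=1/2: [349/6, 215/3, 923/6]
L4 α=1/5: [1142/15, 1268/15, 2074/15]
L5 α=1/3: [3859/45, 4426/45, 7748/45]
L6 α=1/2: [14119/90, 4103/45, 4189/45]
L7 α=2/7: [18763/126, 815/9, 4297/63]
= [149, 91, 68]

query (1,1) [L1,L3,L4,L5,L6,L7] — begin 0,0,0
after L1 α=3/4: [255/4, 63, 225/4]
after L3 α=5/7: [995/14, 881/7, 345/14]
after L4 α=4/5: [7827/70, 7741/35, 853/14]
after L5 α=1: [32, 207, 152]
after L6 α=3/5: [568/5, 1164/5, 538/5]
after L7 α=5/8: [451/10, 1423/10, 6039/40]
= [45, 142, 151]

at x=1,y=0 over L1,L3,L4,L5,L6,L7:
L1 α=1/2: [71/2, 7, 227/2]
L3 α=1: [16, 179, 11]
L4 α=1/4: [52, 387/2, 59/4]
L5 α=1/2: [113, 651/4, 459/8]
L6 α=1/2: [159, 899/8, 771/16]
L7 α=1/2: [345/2, 2267/16, 1395/32]
rounded: [172, 142, 44]


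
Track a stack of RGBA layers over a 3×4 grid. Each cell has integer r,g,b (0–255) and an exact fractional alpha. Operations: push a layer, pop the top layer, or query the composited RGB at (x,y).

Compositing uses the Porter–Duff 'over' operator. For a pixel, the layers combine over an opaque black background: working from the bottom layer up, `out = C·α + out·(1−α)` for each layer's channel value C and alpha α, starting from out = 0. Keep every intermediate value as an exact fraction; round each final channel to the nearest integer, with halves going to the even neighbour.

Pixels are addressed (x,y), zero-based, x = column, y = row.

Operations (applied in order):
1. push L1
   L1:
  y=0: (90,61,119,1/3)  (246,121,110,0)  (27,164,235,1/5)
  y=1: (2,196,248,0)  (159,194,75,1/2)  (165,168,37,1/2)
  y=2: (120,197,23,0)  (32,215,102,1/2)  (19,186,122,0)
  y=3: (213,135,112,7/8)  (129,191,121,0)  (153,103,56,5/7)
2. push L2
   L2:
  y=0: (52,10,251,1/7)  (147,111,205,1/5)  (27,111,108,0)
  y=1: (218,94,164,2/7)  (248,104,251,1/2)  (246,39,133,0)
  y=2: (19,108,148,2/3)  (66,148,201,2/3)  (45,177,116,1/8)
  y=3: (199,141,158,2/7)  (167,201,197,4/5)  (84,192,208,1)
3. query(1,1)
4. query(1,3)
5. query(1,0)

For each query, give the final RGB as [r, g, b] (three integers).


at x=1,y=1 over L1,L2:
L1 α=1/2: [159/2, 97, 75/2]
L2 α=1/2: [655/4, 201/2, 577/4]
→ [164, 100, 144]

(1,3) stack=L1,L2; from [0,0,0]:
after L1 α=0: [0, 0, 0]
after L2 α=4/5: [668/5, 804/5, 788/5]
rounded: [134, 161, 158]

at x=1,y=0 over L1,L2:
L1 α=0: [0, 0, 0]
L2 α=1/5: [147/5, 111/5, 41]
rounded: [29, 22, 41]


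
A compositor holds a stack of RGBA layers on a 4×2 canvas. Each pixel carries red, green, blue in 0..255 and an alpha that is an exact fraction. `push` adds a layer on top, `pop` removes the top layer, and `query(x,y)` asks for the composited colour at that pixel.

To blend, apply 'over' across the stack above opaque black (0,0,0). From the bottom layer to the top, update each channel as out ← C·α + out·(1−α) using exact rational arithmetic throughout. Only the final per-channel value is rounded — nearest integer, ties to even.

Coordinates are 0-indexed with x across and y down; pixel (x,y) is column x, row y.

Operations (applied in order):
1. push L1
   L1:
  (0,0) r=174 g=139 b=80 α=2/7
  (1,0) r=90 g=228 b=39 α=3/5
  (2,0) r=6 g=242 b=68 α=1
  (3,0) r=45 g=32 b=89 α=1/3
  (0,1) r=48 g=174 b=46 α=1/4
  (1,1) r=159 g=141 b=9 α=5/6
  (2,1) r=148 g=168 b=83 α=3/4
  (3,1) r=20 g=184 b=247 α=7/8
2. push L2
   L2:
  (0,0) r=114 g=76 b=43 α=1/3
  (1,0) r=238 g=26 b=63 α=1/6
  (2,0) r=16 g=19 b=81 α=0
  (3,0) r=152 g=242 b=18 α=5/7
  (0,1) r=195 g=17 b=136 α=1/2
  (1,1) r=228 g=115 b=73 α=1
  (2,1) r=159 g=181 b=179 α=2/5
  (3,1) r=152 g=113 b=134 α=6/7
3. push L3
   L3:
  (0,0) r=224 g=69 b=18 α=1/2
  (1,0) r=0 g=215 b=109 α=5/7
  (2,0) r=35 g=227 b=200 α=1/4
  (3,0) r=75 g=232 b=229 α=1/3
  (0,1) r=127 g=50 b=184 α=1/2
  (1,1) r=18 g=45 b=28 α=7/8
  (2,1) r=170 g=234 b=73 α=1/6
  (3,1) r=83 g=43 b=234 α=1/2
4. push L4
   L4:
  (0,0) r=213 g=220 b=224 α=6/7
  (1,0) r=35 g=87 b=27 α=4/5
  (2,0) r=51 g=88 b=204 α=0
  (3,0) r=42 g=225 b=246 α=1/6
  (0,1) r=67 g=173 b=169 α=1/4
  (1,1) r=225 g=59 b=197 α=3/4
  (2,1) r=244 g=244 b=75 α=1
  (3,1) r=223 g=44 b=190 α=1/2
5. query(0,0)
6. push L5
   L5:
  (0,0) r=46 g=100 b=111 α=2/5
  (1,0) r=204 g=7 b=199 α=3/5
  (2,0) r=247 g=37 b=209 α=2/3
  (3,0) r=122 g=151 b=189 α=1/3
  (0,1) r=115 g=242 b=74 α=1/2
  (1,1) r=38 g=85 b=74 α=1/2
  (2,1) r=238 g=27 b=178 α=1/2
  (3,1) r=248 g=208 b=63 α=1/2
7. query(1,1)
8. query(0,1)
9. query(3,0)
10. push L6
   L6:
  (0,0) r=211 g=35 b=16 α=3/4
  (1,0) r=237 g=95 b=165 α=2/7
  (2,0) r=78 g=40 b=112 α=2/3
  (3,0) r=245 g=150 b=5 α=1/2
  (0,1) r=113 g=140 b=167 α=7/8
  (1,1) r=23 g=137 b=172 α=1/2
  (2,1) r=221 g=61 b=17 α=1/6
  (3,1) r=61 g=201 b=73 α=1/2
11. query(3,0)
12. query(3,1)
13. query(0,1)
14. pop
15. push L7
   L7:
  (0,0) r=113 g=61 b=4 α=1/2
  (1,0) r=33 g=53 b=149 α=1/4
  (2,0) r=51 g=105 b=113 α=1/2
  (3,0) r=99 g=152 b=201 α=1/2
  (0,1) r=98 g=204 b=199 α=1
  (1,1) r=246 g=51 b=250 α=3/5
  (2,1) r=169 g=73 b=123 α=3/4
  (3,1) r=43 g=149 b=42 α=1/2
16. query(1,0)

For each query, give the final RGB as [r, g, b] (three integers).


query (0,0) [L1,L2,L3,L4] — begin 0,0,0
L1 α=2/7: [348/7, 278/7, 160/7]
L2 α=1/3: [498/7, 1088/21, 207/7]
L3 α=1/2: [1033/7, 2537/42, 333/14]
L4 α=6/7: [9979/49, 57977/294, 19149/98]
→ [204, 197, 195]

(1,1) stack=L1,L2,L3,L4,L5; from [0,0,0]:
L1 α=5/6: [265/2, 235/2, 15/2]
L2 α=1: [228, 115, 73]
L3 α=7/8: [177/4, 215/4, 269/8]
L4 α=3/4: [2877/16, 923/16, 4997/32]
L5 α=1/2: [3485/32, 2283/32, 7365/64]
→ [109, 71, 115]

at x=0,y=1 over L1,L2,L3,L4,L5:
+L1 (α=1/4) → [12, 87/2, 23/2]
+L2 (α=1/2) → [207/2, 121/4, 295/4]
+L3 (α=1/2) → [461/4, 321/8, 1031/8]
+L4 (α=1/4) → [1651/16, 2347/32, 4445/32]
+L5 (α=1/2) → [3491/32, 10091/64, 6813/64]
= [109, 158, 106]

at x=3,y=0 over L1,L2,L3,L4,L5:
after L1 α=1/3: [15, 32/3, 89/3]
after L2 α=5/7: [790/7, 3694/21, 64/3]
after L3 α=1/3: [2105/21, 12260/63, 815/9]
after L4 α=1/6: [11407/126, 75475/378, 6289/54]
after L5 α=1/3: [19093/189, 104014/567, 11392/81]
= [101, 183, 141]

(3,0) stack=L1,L2,L3,L4,L5,L6; from [0,0,0]:
after L1 α=1/3: [15, 32/3, 89/3]
after L2 α=5/7: [790/7, 3694/21, 64/3]
after L3 α=1/3: [2105/21, 12260/63, 815/9]
after L4 α=1/6: [11407/126, 75475/378, 6289/54]
after L5 α=1/3: [19093/189, 104014/567, 11392/81]
after L6 α=1/2: [32699/189, 94532/567, 11797/162]
→ [173, 167, 73]

at x=3,y=1 over L1,L2,L3,L4,L5,L6:
after L1 α=7/8: [35/2, 161, 1729/8]
after L2 α=6/7: [1859/14, 839/7, 8161/56]
after L3 α=1/2: [3021/28, 570/7, 21265/112]
after L4 α=1/2: [9265/56, 439/7, 42545/224]
after L5 α=1/2: [23153/112, 1895/14, 56657/448]
after L6 α=1/2: [29985/224, 4709/28, 89361/896]
→ [134, 168, 100]

query (0,1) [L1,L2,L3,L4,L5,L6] — begin 0,0,0
L1 α=1/4: [12, 87/2, 23/2]
L2 α=1/2: [207/2, 121/4, 295/4]
L3 α=1/2: [461/4, 321/8, 1031/8]
L4 α=1/4: [1651/16, 2347/32, 4445/32]
L5 α=1/2: [3491/32, 10091/64, 6813/64]
L6 α=7/8: [28803/256, 72811/512, 81629/512]
→ [113, 142, 159]

at x=1,y=0 over L1,L2,L3,L4,L5,L7:
L1 α=3/5: [54, 684/5, 117/5]
L2 α=1/6: [254/3, 355/3, 30]
L3 α=5/7: [508/21, 3935/21, 605/7]
L4 α=4/5: [3448/105, 11243/105, 1361/35]
L5 α=3/5: [71156/525, 24691/525, 23617/175]
L7 α=1/4: [76931/700, 16983/350, 48463/350]
= [110, 49, 138]


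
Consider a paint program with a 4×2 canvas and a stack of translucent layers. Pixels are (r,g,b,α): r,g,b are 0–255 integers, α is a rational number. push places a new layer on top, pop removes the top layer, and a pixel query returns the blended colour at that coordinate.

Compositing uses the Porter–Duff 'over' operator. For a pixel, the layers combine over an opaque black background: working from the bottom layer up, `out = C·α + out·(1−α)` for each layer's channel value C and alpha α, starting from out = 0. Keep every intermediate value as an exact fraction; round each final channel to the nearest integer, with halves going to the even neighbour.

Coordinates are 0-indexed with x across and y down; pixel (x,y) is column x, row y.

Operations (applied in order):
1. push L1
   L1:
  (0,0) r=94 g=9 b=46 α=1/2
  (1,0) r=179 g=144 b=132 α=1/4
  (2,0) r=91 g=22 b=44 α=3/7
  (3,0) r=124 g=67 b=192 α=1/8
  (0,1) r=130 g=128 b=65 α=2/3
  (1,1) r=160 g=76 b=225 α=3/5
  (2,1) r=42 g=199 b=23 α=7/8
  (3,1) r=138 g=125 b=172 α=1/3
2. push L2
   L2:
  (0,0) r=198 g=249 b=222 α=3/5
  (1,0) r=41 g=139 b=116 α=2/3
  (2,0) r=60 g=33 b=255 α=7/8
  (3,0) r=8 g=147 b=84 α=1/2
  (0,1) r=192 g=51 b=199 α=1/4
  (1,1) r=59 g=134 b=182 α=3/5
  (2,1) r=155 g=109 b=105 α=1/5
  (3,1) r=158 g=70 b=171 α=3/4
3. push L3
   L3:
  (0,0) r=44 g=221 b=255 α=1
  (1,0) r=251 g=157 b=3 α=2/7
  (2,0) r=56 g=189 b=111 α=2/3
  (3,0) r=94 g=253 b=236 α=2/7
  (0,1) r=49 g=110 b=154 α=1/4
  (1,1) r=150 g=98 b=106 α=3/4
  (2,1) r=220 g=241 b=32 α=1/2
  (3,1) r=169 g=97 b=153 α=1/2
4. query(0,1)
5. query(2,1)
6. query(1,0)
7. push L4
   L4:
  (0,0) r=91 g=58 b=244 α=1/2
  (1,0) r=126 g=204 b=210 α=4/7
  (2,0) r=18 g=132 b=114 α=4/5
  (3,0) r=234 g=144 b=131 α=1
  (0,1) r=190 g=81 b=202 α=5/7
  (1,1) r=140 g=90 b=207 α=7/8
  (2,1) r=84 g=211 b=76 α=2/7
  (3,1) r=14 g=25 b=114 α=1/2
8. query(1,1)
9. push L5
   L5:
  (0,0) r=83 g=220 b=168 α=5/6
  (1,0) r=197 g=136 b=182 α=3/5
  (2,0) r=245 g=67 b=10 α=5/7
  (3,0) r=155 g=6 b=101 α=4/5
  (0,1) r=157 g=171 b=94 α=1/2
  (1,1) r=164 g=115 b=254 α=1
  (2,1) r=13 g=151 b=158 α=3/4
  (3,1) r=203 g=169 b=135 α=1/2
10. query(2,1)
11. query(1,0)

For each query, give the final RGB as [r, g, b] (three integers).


(0,1) stack=L1,L2,L3; from [0,0,0]:
+L1 (α=2/3) → [260/3, 256/3, 130/3]
+L2 (α=1/4) → [113, 307/4, 329/4]
+L3 (α=1/4) → [97, 1361/16, 1603/16]
= [97, 85, 100]

(2,1) stack=L1,L2,L3; from [0,0,0]:
+L1 (α=7/8) → [147/4, 1393/8, 161/8]
+L2 (α=1/5) → [302/5, 1611/10, 371/10]
+L3 (α=1/2) → [701/5, 4021/20, 691/20]
rounded: [140, 201, 35]

at x=1,y=0 over L1,L2,L3:
L1 α=1/4: [179/4, 36, 33]
L2 α=2/3: [169/4, 314/3, 265/3]
L3 α=2/7: [2853/28, 2512/21, 1343/21]
→ [102, 120, 64]

(1,1) stack=L1,L2,L3,L4; from [0,0,0]:
after L1 α=3/5: [96, 228/5, 135]
after L2 α=3/5: [369/5, 2466/25, 816/5]
after L3 α=3/4: [2619/20, 2454/25, 1203/10]
after L4 α=7/8: [22219/160, 4551/50, 15693/80]
rounded: [139, 91, 196]

query (2,1) [L1,L2,L3,L4,L5] — begin 0,0,0
after L1 α=7/8: [147/4, 1393/8, 161/8]
after L2 α=1/5: [302/5, 1611/10, 371/10]
after L3 α=1/2: [701/5, 4021/20, 691/20]
after L4 α=2/7: [869/7, 5709/28, 1299/28]
after L5 α=3/4: [571/14, 18393/112, 14571/112]
= [41, 164, 130]

(1,0) stack=L1,L2,L3,L4,L5; from [0,0,0]:
+L1 (α=1/4) → [179/4, 36, 33]
+L2 (α=2/3) → [169/4, 314/3, 265/3]
+L3 (α=2/7) → [2853/28, 2512/21, 1343/21]
+L4 (α=4/7) → [22671/196, 8224/49, 7223/49]
+L5 (α=3/5) → [80589/490, 7288/49, 8240/49]
→ [164, 149, 168]


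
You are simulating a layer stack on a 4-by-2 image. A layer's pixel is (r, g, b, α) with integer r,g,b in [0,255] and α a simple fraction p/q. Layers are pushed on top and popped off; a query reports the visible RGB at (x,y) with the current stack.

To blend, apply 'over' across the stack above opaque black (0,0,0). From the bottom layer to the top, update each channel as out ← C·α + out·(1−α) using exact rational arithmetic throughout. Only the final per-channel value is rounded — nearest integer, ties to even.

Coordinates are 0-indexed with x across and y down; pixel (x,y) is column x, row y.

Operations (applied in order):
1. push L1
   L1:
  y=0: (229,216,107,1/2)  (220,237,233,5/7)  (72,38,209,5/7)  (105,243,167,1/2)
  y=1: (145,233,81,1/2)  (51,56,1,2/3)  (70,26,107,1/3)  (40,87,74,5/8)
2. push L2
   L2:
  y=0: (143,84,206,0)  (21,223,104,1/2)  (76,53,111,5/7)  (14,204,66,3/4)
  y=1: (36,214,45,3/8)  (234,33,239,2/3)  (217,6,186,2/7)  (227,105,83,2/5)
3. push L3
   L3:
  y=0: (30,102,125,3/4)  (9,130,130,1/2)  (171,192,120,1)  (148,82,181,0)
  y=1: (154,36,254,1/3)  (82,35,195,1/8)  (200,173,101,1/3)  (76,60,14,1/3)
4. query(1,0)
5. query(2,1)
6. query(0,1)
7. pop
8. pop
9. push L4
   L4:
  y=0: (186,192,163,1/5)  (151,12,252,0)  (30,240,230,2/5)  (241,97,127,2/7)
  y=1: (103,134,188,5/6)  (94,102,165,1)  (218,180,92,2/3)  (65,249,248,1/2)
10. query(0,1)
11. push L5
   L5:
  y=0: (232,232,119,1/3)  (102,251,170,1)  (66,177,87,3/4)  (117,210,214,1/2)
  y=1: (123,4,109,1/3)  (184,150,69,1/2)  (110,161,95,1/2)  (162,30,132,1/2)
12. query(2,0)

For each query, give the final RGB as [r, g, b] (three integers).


(1,0) stack=L1,L2,L3; from [0,0,0]:
after L1 α=5/7: [1100/7, 1185/7, 1165/7]
after L2 α=1/2: [1247/14, 1373/7, 1893/14]
after L3 α=1/2: [1373/28, 2283/14, 3713/28]
= [49, 163, 133]

at x=2,y=1 over L1,L2,L3:
L1 α=1/3: [70/3, 26/3, 107/3]
L2 α=2/7: [236/3, 166/21, 1651/21]
L3 α=1/3: [1072/9, 3965/63, 5423/63]
= [119, 63, 86]

(0,1) stack=L1,L2,L3; from [0,0,0]:
L1 α=1/2: [145/2, 233/2, 81/2]
L2 α=3/8: [941/16, 2449/16, 675/16]
L3 α=1/3: [2173/24, 2737/24, 2707/24]
= [91, 114, 113]

query (0,1) [L1,L4] — begin 0,0,0
after L1 α=1/2: [145/2, 233/2, 81/2]
after L4 α=5/6: [1175/12, 1573/12, 1961/12]
= [98, 131, 163]

query (2,0) [L1,L4,L5] — begin 0,0,0
+L1 (α=5/7) → [360/7, 190/7, 1045/7]
+L4 (α=2/5) → [300/7, 786/7, 1271/7]
+L5 (α=3/4) → [843/14, 4503/28, 1549/14]
rounded: [60, 161, 111]


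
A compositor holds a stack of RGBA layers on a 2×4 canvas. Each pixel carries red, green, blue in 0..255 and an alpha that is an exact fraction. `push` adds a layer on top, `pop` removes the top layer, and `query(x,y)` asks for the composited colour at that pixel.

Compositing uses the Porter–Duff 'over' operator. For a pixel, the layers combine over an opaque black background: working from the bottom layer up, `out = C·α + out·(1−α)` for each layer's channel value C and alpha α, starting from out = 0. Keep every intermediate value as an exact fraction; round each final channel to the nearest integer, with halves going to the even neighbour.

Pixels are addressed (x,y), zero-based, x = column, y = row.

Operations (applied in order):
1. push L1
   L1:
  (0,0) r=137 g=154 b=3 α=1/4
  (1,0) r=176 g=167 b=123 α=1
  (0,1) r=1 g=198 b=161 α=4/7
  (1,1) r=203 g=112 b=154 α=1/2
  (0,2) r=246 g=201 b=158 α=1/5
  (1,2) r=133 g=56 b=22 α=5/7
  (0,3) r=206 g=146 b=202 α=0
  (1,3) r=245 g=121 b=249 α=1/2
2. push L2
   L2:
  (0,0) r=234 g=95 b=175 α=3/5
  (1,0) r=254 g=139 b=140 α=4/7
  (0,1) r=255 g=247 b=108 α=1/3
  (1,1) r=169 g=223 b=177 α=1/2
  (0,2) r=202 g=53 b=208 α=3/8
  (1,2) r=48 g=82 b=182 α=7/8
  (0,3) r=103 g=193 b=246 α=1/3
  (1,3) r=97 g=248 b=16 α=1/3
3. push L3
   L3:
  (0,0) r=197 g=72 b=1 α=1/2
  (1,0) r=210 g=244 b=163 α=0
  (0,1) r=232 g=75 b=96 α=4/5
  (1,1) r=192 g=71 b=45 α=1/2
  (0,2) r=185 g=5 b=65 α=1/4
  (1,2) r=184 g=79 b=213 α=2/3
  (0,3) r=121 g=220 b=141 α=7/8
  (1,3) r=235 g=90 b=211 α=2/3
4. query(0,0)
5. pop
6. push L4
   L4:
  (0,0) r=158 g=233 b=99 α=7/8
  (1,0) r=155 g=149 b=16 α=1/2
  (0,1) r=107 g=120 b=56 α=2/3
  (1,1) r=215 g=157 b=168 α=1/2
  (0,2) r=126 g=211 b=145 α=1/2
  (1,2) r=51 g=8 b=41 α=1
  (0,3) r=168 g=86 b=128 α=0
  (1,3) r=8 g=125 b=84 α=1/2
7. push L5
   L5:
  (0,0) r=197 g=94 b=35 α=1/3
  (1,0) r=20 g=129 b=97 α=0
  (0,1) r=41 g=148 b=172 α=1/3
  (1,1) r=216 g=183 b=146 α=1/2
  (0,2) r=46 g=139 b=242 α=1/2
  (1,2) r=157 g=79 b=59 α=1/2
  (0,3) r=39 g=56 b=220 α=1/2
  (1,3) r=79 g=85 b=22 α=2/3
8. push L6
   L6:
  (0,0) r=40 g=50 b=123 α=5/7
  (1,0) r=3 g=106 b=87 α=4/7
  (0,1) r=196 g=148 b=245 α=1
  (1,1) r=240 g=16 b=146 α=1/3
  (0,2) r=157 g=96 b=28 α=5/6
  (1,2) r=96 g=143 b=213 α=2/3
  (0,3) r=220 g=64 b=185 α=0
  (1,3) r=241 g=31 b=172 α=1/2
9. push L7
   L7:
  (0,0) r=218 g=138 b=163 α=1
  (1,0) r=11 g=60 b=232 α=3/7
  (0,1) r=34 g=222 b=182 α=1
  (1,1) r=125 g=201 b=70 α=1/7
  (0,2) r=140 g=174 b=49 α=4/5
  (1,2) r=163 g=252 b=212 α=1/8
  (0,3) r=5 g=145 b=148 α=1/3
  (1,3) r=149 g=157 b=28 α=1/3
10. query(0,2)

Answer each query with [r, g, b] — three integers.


at x=0,y=0 over L1,L2,L3:
+L1 (α=1/4) → [137/4, 77/2, 3/4]
+L2 (α=3/5) → [1541/10, 362/5, 1053/10]
+L3 (α=1/2) → [3511/20, 361/5, 1063/20]
= [176, 72, 53]

query (0,2) [L1,L2,L4,L5,L6,L7] — begin 0,0,0
after L1 α=1/5: [246/5, 201/5, 158/5]
after L2 α=3/8: [213/2, 45, 391/4]
after L4 α=1/2: [465/4, 128, 971/8]
after L5 α=1/2: [649/8, 267/2, 2907/16]
after L6 α=5/6: [6929/48, 409/4, 5147/96]
after L7 α=4/5: [33809/240, 3193/20, 23963/480]
rounded: [141, 160, 50]


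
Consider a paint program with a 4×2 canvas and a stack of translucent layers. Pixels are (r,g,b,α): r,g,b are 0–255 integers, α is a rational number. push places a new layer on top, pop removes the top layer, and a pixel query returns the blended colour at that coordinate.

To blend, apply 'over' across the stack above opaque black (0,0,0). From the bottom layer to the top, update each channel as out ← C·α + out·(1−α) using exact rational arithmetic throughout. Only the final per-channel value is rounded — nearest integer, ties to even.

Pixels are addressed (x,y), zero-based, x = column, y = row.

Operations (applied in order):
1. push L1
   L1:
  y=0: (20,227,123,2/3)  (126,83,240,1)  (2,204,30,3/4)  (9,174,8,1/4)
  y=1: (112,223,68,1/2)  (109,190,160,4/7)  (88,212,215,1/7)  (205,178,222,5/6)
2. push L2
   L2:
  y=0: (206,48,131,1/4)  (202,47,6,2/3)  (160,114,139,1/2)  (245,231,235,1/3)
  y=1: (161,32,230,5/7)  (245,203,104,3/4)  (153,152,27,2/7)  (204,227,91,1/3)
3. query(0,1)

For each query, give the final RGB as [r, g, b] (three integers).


at x=0,y=1 over L1,L2:
L1 α=1/2: [56, 223/2, 34]
L2 α=5/7: [131, 383/7, 174]
= [131, 55, 174]


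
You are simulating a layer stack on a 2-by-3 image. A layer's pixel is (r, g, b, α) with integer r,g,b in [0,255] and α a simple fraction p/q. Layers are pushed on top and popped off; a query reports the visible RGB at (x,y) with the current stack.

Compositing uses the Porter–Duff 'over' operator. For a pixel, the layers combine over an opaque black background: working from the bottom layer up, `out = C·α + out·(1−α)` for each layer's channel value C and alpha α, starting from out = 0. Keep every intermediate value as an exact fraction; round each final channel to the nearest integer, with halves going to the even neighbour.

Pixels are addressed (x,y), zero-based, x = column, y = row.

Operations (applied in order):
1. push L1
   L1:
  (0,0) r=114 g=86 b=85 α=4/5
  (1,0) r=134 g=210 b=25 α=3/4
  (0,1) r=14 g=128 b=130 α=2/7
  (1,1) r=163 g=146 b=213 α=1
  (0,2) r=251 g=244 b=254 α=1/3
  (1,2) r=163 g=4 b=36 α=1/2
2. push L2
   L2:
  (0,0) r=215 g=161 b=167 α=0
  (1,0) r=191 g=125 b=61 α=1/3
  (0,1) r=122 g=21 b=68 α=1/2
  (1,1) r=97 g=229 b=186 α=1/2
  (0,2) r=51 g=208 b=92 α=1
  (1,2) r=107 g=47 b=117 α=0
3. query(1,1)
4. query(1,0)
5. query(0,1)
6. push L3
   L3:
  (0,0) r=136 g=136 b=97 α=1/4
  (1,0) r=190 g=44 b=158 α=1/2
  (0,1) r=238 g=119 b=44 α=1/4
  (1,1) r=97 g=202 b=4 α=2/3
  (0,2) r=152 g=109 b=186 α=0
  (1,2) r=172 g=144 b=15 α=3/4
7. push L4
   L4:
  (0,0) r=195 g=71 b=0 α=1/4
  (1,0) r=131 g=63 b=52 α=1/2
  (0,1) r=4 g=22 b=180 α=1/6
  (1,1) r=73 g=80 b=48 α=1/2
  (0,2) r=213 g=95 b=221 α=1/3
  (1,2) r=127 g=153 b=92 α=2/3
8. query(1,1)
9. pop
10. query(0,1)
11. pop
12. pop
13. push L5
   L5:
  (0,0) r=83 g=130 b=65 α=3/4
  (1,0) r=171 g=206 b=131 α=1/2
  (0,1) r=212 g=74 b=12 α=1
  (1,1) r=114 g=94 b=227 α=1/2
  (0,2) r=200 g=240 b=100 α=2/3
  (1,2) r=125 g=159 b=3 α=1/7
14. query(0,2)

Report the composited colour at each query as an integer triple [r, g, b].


query (1,1) [L1,L2] — begin 0,0,0
+L1 (α=1) → [163, 146, 213]
+L2 (α=1/2) → [130, 375/2, 399/2]
→ [130, 188, 200]

(1,0) stack=L1,L2; from [0,0,0]:
+L1 (α=3/4) → [201/2, 315/2, 75/4]
+L2 (α=1/3) → [392/3, 440/3, 197/6]
= [131, 147, 33]

(0,1) stack=L1,L2; from [0,0,0]:
after L1 α=2/7: [4, 256/7, 260/7]
after L2 α=1/2: [63, 403/14, 368/7]
→ [63, 29, 53]

at x=1,y=1 over L1,L2,L3,L4:
+L1 (α=1) → [163, 146, 213]
+L2 (α=1/2) → [130, 375/2, 399/2]
+L3 (α=2/3) → [108, 1183/6, 415/6]
+L4 (α=1/2) → [181/2, 1663/12, 703/12]
→ [90, 139, 59]

query (0,1) [L1,L2,L3] — begin 0,0,0
+L1 (α=2/7) → [4, 256/7, 260/7]
+L2 (α=1/2) → [63, 403/14, 368/7]
+L3 (α=1/4) → [427/4, 2875/56, 353/7]
rounded: [107, 51, 50]

at x=0,y=2 over L1,L5:
+L1 (α=1/3) → [251/3, 244/3, 254/3]
+L5 (α=2/3) → [1451/9, 1684/9, 854/9]
rounded: [161, 187, 95]


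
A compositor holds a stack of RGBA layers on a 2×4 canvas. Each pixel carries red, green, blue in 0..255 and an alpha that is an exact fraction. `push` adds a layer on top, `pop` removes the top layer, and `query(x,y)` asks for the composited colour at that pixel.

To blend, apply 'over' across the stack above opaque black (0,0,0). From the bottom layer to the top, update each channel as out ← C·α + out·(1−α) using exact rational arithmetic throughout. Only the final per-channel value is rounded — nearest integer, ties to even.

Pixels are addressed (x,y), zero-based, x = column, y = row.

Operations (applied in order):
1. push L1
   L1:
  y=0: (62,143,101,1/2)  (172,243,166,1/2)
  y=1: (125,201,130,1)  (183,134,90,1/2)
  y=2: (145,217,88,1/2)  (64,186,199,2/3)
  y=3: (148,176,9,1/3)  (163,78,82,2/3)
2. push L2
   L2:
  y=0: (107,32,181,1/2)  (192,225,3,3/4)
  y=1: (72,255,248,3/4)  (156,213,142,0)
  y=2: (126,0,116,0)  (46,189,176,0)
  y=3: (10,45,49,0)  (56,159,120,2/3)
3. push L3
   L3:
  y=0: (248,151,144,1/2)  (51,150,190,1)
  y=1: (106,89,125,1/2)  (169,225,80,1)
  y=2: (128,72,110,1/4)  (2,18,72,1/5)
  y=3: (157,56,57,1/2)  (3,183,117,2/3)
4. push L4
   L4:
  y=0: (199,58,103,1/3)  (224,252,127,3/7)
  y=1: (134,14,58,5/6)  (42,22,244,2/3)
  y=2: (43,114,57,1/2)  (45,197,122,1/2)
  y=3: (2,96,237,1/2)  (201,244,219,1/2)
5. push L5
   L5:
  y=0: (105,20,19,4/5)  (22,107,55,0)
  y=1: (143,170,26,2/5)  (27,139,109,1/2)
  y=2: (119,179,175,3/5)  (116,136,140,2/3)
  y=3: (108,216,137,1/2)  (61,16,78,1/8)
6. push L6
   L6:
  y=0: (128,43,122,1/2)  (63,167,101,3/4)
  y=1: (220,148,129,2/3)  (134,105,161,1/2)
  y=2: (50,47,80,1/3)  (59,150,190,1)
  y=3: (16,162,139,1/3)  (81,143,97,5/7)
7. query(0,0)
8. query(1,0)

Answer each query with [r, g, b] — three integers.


at x=0,y=0 over L1,L2,L3,L4,L5,L6:
after L1 α=1/2: [31, 143/2, 101/2]
after L2 α=1/2: [69, 207/4, 463/4]
after L3 α=1/2: [317/2, 811/8, 1039/8]
after L4 α=1/3: [172, 1043/12, 1451/12]
after L5 α=4/5: [592/5, 2003/60, 2363/60]
after L6 α=1/2: [616/5, 4583/120, 9683/120]
rounded: [123, 38, 81]

query (1,0) [L1,L2,L3,L4,L5,L6] — begin 0,0,0
+L1 (α=1/2) → [86, 243/2, 83]
+L2 (α=3/4) → [331/2, 1593/8, 23]
+L3 (α=1) → [51, 150, 190]
+L4 (α=3/7) → [876/7, 1356/7, 163]
+L5 (α=0) → [876/7, 1356/7, 163]
+L6 (α=3/4) → [2199/28, 4863/28, 233/2]
→ [79, 174, 116]


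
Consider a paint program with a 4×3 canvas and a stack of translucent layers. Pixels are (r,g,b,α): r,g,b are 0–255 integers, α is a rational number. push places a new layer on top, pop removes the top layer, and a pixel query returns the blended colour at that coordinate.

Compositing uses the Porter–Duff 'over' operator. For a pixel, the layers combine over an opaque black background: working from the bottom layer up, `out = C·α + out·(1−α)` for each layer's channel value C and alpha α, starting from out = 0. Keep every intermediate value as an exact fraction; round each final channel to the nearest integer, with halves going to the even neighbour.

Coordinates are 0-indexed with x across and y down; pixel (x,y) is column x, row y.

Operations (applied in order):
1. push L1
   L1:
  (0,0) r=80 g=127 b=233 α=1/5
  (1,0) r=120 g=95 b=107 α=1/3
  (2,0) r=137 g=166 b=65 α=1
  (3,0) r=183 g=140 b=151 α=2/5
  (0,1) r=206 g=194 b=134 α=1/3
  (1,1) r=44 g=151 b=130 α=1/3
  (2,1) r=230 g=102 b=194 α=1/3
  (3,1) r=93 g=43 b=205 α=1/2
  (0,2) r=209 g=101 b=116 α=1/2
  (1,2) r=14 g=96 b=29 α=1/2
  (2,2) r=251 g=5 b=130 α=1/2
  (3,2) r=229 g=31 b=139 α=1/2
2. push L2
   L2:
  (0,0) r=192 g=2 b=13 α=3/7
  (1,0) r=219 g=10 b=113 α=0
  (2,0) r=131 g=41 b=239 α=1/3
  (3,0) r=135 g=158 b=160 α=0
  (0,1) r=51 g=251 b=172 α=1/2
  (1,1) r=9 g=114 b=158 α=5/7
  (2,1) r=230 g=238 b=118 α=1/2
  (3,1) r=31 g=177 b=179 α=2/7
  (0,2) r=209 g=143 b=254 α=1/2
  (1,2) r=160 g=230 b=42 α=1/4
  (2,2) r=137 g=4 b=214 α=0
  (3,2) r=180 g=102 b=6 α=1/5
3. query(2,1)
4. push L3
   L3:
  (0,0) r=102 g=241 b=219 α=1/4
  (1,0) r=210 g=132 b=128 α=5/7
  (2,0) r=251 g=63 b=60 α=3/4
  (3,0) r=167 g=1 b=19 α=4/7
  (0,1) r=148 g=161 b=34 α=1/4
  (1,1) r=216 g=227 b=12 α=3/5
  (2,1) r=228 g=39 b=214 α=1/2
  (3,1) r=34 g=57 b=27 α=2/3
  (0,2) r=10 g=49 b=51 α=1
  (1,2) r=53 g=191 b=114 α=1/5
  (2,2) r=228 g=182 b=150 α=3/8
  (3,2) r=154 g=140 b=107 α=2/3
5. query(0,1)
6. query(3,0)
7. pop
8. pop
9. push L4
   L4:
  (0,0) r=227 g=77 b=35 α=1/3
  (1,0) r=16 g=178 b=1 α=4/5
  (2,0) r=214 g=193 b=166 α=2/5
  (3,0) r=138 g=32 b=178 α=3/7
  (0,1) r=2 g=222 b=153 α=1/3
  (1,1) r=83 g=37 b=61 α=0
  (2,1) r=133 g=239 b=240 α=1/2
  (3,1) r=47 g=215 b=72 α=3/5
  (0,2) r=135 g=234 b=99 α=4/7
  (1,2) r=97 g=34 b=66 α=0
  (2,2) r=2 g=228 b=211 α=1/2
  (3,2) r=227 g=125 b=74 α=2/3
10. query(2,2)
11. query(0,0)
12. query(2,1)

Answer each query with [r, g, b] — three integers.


at x=2,y=1 over L1,L2:
+L1 (α=1/3) → [230/3, 34, 194/3]
+L2 (α=1/2) → [460/3, 136, 274/3]
= [153, 136, 91]

at x=0,y=1 over L1,L2,L3:
L1 α=1/3: [206/3, 194/3, 134/3]
L2 α=1/2: [359/6, 947/6, 325/3]
L3 α=1/4: [655/8, 1269/8, 359/4]
→ [82, 159, 90]

(3,0) stack=L1,L2,L3; from [0,0,0]:
after L1 α=2/5: [366/5, 56, 302/5]
after L2 α=0: [366/5, 56, 302/5]
after L3 α=4/7: [634/5, 172/7, 1286/35]
→ [127, 25, 37]

query (2,2) [L1,L4] — begin 0,0,0
after L1 α=1/2: [251/2, 5/2, 65]
after L4 α=1/2: [255/4, 461/4, 138]
rounded: [64, 115, 138]

query (0,0) [L1,L4] — begin 0,0,0
L1 α=1/5: [16, 127/5, 233/5]
L4 α=1/3: [259/3, 213/5, 641/15]
= [86, 43, 43]

query (2,1) [L1,L4] — begin 0,0,0
+L1 (α=1/3) → [230/3, 34, 194/3]
+L4 (α=1/2) → [629/6, 273/2, 457/3]
= [105, 136, 152]


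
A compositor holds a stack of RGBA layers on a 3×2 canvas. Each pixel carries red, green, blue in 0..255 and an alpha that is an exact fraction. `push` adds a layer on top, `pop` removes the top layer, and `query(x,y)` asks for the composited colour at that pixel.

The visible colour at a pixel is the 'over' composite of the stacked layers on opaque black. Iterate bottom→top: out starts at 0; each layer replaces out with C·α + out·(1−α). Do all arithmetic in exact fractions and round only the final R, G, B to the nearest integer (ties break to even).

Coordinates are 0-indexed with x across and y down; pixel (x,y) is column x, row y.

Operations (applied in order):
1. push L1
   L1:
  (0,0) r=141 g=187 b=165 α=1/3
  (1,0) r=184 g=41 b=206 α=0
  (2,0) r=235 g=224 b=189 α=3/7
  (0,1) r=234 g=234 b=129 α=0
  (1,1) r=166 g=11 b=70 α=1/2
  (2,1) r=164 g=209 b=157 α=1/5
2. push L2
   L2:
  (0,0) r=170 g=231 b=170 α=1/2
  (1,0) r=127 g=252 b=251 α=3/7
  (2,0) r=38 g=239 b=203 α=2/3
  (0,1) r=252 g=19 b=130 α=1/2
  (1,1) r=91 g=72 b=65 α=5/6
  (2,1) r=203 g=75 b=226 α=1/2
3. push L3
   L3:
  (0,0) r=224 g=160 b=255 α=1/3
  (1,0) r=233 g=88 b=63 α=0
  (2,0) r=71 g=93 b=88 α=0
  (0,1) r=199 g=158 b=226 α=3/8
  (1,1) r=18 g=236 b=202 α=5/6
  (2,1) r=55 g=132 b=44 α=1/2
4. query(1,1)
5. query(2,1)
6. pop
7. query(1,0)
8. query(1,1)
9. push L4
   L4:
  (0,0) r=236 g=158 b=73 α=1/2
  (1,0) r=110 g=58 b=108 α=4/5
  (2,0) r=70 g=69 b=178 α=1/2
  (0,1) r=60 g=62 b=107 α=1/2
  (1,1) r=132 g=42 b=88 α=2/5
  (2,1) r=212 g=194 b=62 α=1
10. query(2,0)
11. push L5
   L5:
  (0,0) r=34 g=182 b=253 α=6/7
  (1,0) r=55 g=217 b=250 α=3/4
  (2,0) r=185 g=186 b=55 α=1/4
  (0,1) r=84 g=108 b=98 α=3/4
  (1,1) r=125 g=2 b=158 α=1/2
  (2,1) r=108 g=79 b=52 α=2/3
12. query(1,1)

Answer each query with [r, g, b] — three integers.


at x=1,y=1 over L1,L2,L3:
L1 α=1/2: [83, 11/2, 35]
L2 α=5/6: [269/3, 731/12, 60]
L3 α=5/6: [539/18, 14891/72, 535/3]
rounded: [30, 207, 178]

at x=2,y=1 over L1,L2,L3:
L1 α=1/5: [164/5, 209/5, 157/5]
L2 α=1/2: [1179/10, 292/5, 1287/10]
L3 α=1/2: [1729/20, 476/5, 1727/20]
= [86, 95, 86]

query (1,0) [L1,L2] — begin 0,0,0
L1 α=0: [0, 0, 0]
L2 α=3/7: [381/7, 108, 753/7]
rounded: [54, 108, 108]

query (1,1) [L1,L2] — begin 0,0,0
L1 α=1/2: [83, 11/2, 35]
L2 α=5/6: [269/3, 731/12, 60]
rounded: [90, 61, 60]

at x=2,y=0 over L1,L2,L4:
+L1 (α=3/7) → [705/7, 96, 81]
+L2 (α=2/3) → [1237/21, 574/3, 487/3]
+L4 (α=1/2) → [2707/42, 781/6, 1021/6]
= [64, 130, 170]

at x=1,y=1 over L1,L2,L4,L5:
after L1 α=1/2: [83, 11/2, 35]
after L2 α=5/6: [269/3, 731/12, 60]
after L4 α=2/5: [533/5, 1067/20, 356/5]
after L5 α=1/2: [579/5, 1107/40, 573/5]
= [116, 28, 115]


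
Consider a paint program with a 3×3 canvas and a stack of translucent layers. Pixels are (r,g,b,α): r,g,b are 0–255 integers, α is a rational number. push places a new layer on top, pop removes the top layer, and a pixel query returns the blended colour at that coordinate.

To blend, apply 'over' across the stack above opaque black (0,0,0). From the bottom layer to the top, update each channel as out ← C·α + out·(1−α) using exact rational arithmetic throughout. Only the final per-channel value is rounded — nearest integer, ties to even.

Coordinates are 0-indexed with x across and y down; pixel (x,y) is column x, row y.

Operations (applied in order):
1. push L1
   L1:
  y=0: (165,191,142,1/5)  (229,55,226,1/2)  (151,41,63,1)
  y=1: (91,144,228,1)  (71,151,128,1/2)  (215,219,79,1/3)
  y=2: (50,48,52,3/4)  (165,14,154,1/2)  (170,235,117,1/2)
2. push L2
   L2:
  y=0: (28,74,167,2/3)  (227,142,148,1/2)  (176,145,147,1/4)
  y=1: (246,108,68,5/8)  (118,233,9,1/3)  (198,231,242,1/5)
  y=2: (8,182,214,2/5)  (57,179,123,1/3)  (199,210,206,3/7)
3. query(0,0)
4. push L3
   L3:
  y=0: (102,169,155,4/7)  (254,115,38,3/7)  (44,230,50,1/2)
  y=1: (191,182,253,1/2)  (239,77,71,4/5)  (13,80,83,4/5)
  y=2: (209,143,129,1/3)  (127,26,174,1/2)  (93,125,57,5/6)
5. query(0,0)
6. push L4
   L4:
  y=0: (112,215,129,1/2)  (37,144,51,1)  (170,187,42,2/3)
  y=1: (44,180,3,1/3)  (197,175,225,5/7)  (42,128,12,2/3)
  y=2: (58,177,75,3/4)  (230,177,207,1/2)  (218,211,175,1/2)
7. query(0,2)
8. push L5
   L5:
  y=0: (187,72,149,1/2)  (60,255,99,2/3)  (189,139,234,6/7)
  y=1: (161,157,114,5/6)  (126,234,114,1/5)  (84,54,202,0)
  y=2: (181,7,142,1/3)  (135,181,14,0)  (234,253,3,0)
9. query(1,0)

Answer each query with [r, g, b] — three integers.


(0,0) stack=L1,L2; from [0,0,0]:
+L1 (α=1/5) → [33, 191/5, 142/5]
+L2 (α=2/3) → [89/3, 931/15, 604/5]
rounded: [30, 62, 121]

(0,0) stack=L1,L2,L3; from [0,0,0]:
L1 α=1/5: [33, 191/5, 142/5]
L2 α=2/3: [89/3, 931/15, 604/5]
L3 α=4/7: [71, 4311/35, 4912/35]
→ [71, 123, 140]

(0,2) stack=L1,L2,L3,L4; from [0,0,0]:
+L1 (α=3/4) → [75/2, 36, 39]
+L2 (α=2/5) → [257/10, 472/5, 109]
+L3 (α=1/3) → [434/5, 553/5, 347/3]
+L4 (α=3/4) → [326/5, 802/5, 511/6]
= [65, 160, 85]

(1,0) stack=L1,L2,L3,L4,L5; from [0,0,0]:
+L1 (α=1/2) → [229/2, 55/2, 113]
+L2 (α=1/2) → [683/4, 339/4, 261/2]
+L3 (α=3/7) → [1445/7, 684/7, 636/7]
+L4 (α=1) → [37, 144, 51]
+L5 (α=2/3) → [157/3, 218, 83]
= [52, 218, 83]


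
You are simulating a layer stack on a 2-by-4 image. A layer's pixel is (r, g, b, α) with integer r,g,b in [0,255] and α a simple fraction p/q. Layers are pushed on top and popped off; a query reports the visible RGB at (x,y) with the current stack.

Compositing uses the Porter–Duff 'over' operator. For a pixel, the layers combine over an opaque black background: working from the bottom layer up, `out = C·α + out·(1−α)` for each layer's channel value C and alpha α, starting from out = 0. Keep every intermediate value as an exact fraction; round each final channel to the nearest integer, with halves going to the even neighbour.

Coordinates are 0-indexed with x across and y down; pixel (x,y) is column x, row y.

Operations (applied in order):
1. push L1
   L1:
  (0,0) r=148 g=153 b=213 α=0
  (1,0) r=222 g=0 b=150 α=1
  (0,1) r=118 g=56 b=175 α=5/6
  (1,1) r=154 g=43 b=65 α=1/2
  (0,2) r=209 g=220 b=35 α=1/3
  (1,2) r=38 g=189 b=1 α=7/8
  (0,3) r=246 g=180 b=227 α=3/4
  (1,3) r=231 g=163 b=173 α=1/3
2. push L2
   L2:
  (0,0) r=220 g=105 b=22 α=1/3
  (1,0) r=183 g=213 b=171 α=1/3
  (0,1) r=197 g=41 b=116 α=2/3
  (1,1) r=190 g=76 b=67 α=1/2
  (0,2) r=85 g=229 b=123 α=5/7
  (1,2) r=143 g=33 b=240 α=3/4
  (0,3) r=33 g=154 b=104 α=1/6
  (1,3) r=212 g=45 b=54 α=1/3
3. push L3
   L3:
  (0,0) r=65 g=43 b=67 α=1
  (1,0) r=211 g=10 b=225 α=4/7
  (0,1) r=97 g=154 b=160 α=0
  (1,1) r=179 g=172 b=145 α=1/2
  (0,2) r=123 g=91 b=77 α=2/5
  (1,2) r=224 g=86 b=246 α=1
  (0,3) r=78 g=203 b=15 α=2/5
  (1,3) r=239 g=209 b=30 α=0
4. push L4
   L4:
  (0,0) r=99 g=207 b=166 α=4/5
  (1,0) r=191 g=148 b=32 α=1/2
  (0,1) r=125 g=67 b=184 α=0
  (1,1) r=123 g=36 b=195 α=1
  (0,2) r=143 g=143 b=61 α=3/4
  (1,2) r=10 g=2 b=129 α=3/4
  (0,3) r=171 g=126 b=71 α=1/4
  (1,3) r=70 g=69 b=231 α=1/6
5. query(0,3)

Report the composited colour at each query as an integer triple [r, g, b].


(0,3) stack=L1,L2,L3,L4; from [0,0,0]:
L1 α=3/4: [369/2, 135, 681/4]
L2 α=1/6: [637/4, 829/6, 3821/24]
L3 α=2/5: [507/4, 1641/10, 4061/40]
L4 α=1/4: [2205/16, 6183/40, 15023/160]
→ [138, 155, 94]


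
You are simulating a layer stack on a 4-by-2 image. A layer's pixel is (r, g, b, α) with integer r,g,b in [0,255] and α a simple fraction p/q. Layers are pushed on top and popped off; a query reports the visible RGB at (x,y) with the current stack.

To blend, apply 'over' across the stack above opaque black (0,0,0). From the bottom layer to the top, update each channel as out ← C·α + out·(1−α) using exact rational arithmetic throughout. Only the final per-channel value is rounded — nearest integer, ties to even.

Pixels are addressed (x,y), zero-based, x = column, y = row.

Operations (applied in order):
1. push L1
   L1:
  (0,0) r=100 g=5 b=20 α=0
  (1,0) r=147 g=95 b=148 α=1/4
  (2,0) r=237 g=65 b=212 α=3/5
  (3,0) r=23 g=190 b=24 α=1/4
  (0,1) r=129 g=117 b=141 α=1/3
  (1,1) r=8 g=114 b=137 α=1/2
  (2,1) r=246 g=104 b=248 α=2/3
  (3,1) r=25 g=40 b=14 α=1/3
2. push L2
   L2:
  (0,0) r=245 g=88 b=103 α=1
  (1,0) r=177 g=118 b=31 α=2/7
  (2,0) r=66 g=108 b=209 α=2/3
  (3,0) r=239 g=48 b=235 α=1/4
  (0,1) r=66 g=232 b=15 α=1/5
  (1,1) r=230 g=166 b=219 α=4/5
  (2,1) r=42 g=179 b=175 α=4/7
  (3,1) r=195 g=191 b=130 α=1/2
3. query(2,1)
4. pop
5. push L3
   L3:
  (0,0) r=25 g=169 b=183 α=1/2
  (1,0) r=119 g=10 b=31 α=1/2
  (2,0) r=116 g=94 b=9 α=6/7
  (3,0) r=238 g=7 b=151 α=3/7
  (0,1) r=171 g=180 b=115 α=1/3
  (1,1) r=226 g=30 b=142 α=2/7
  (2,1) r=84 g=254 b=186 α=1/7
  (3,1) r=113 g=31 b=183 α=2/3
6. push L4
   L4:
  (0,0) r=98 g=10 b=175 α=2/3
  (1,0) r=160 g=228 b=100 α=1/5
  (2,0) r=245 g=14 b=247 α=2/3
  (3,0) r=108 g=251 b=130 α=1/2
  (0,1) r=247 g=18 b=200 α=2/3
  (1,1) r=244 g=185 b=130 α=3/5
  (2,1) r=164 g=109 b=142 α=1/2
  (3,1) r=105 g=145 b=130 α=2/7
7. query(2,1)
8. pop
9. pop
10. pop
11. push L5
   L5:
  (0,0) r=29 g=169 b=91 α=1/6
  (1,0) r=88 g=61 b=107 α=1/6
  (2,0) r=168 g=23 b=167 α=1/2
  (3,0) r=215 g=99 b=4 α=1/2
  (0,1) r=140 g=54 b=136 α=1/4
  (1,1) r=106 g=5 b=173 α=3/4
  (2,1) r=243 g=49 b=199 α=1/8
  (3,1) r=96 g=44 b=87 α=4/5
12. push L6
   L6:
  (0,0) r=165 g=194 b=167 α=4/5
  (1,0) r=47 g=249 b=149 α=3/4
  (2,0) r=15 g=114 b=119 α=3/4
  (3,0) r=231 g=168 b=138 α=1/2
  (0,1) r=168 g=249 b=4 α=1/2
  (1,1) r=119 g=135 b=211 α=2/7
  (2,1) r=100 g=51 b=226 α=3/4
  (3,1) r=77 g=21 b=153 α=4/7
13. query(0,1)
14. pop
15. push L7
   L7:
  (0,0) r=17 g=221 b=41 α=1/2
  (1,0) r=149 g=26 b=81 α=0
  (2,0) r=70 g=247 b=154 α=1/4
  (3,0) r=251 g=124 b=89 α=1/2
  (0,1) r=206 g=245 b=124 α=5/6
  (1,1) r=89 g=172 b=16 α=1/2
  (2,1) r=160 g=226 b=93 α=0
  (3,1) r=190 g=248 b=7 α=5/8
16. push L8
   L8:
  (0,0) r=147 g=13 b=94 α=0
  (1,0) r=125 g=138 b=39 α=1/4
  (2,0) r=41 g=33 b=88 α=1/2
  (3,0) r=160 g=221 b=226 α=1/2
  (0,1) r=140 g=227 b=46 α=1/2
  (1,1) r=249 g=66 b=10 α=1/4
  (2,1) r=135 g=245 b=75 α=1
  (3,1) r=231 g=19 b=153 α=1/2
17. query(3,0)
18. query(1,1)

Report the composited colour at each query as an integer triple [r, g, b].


query (2,1) [L1,L2] — begin 0,0,0
after L1 α=2/3: [164, 208/3, 496/3]
after L2 α=4/7: [660/7, 132, 1196/7]
= [94, 132, 171]

at x=2,y=1 over L1,L3,L4:
+L1 (α=2/3) → [164, 208/3, 496/3]
+L3 (α=1/7) → [1068/7, 670/7, 1178/7]
+L4 (α=1/2) → [1108/7, 1433/14, 1086/7]
rounded: [158, 102, 155]

(0,1) stack=L5,L6; from [0,0,0]:
L5 α=1/4: [35, 27/2, 34]
L6 α=1/2: [203/2, 525/4, 19]
rounded: [102, 131, 19]

(3,0) stack=L5,L7,L8; from [0,0,0]:
after L5 α=1/2: [215/2, 99/2, 2]
after L7 α=1/2: [717/4, 347/4, 91/2]
after L8 α=1/2: [1357/8, 1231/8, 543/4]
= [170, 154, 136]

at x=1,y=1 over L5,L7,L8:
after L5 α=3/4: [159/2, 15/4, 519/4]
after L7 α=1/2: [337/4, 703/8, 583/8]
after L8 α=1/4: [2007/16, 2637/32, 1829/32]
→ [125, 82, 57]
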